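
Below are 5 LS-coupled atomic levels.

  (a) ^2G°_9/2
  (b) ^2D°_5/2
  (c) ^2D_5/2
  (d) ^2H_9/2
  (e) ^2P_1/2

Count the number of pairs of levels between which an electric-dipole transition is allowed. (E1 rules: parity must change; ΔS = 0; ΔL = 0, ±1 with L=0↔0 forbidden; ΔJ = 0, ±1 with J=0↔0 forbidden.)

(a)–(b): forbidden (parity, ΔL, ΔJ).
(a)–(c): forbidden (ΔL, ΔJ).
(a)–(d): allowed.
(a)–(e): forbidden (ΔL, ΔJ).
(b)–(c): allowed.
(b)–(d): forbidden (ΔL, ΔJ).
(b)–(e): forbidden (ΔJ).
(c)–(d): forbidden (parity, ΔL, ΔJ).
(c)–(e): forbidden (parity, ΔJ).
(d)–(e): forbidden (parity, ΔL, ΔJ).
Allowed pairs: 2 of 10.

2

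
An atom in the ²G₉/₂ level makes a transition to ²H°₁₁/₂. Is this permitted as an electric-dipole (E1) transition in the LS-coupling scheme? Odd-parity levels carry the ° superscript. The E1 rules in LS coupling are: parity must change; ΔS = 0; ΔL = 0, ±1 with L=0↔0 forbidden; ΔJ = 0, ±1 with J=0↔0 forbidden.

Initial level: S=1/2, L=4, J=9/2, parity even. Final level: S=1/2, L=5, J=11/2, parity odd.
Parity must change: even → odd — ✓.
ΔS = 0: S: 1/2 → 1/2 — ✓.
ΔL = 0, ±1 (not L=0↔0): L: 4 → 5, ΔL = +1 — ✓.
ΔJ = 0, ±1 (not J=0↔0): J: 9/2 → 11/2, ΔJ = +1 — ✓.
All four E1 rules are satisfied.

allowed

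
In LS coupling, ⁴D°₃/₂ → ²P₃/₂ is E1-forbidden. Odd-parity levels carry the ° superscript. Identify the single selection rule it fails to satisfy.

the ΔS = 0 rule

ΔS = 0: S: 3/2 → 1/2 — fails.
ΔJ = 0, ±1 (not J=0↔0): J: 3/2 → 3/2, ΔJ = +0 — passes.
ΔL = 0, ±1 (not L=0↔0): L: 2 → 1, ΔL = -1 — passes.
Parity must change: odd → even — passes.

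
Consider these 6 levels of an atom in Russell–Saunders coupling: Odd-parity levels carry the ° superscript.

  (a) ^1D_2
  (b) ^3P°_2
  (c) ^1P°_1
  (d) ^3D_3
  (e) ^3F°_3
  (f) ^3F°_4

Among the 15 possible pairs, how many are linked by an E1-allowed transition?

(a)–(b): forbidden (ΔS).
(a)–(c): allowed.
(a)–(d): forbidden (parity, ΔS).
(a)–(e): forbidden (ΔS).
(a)–(f): forbidden (ΔS, ΔJ).
(b)–(c): forbidden (parity, ΔS).
(b)–(d): allowed.
(b)–(e): forbidden (parity, ΔL).
(b)–(f): forbidden (parity, ΔL, ΔJ).
(c)–(d): forbidden (ΔS, ΔJ).
(c)–(e): forbidden (parity, ΔS, ΔL, ΔJ).
(c)–(f): forbidden (parity, ΔS, ΔL, ΔJ).
(d)–(e): allowed.
(d)–(f): allowed.
(e)–(f): forbidden (parity).
Allowed pairs: 4 of 15.

4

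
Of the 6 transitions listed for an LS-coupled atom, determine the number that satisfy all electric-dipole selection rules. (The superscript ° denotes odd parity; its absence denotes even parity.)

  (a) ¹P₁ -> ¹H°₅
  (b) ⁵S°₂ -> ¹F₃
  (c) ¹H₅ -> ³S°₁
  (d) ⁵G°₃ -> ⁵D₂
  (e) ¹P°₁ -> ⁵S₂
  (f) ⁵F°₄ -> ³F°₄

(a) forbidden (ΔL, ΔJ fail)
(b) forbidden (ΔS, ΔL fail)
(c) forbidden (ΔS, ΔL, ΔJ fail)
(d) forbidden (ΔL fails)
(e) forbidden (ΔS fails)
(f) forbidden (parity, ΔS fail)
Total allowed: 0 of 6.

0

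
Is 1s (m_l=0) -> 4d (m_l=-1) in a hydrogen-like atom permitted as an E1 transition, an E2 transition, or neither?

Δl = 2 − 0 = +2; l_i + l_f = 2.
Δm_l = -1.
E1 (Δl = ±1, |Δm_l| ≤ 1): not satisfied.
E2 (Δl = 0,±2, l_i+l_f ≥ 2, |Δm_l| ≤ 2): satisfied.

E2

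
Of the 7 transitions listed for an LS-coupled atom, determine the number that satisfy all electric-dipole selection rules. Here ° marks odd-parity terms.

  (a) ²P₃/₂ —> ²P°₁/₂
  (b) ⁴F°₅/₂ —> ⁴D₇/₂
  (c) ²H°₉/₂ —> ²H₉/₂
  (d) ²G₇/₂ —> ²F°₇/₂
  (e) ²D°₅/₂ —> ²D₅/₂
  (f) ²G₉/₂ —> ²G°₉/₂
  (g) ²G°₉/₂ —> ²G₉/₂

(a) allowed
(b) allowed
(c) allowed
(d) allowed
(e) allowed
(f) allowed
(g) allowed
Total allowed: 7 of 7.

7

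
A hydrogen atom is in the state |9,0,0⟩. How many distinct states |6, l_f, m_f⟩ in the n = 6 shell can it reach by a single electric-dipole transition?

E1 requires Δl = ±1, so l_f ∈ {-1, 1}; with 0 ≤ l_f ≤ n_f−1 = 5, the allowed l_f values are {1}.
For l_f = 1: m_f ∈ {m_i−1, m_i, m_i+1} ∩ [−1, 1] = {-1, 0, 1} → 3 states.
Total: 3.

3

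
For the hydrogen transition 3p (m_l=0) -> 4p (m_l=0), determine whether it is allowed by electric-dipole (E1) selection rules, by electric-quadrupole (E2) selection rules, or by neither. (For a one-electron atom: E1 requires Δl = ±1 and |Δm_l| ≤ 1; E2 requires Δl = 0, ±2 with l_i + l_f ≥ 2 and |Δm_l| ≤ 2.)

E2

Δl = 1 − 1 = +0; l_i + l_f = 2.
Δm_l = +0.
E1 (Δl = ±1, |Δm_l| ≤ 1): not satisfied.
E2 (Δl = 0,±2, l_i+l_f ≥ 2, |Δm_l| ≤ 2): satisfied.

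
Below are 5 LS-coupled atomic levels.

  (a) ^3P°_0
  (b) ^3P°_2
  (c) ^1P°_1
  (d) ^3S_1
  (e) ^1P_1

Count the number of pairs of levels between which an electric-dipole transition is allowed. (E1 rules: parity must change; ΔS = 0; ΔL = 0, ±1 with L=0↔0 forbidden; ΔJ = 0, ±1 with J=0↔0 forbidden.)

3

(a)–(b): forbidden (parity, ΔJ).
(a)–(c): forbidden (parity, ΔS).
(a)–(d): allowed.
(a)–(e): forbidden (ΔS).
(b)–(c): forbidden (parity, ΔS).
(b)–(d): allowed.
(b)–(e): forbidden (ΔS).
(c)–(d): forbidden (ΔS).
(c)–(e): allowed.
(d)–(e): forbidden (parity, ΔS).
Allowed pairs: 3 of 10.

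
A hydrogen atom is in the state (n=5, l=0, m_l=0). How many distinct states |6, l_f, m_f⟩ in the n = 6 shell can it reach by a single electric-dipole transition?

E1 requires Δl = ±1, so l_f ∈ {-1, 1}; with 0 ≤ l_f ≤ n_f−1 = 5, the allowed l_f values are {1}.
For l_f = 1: m_f ∈ {m_i−1, m_i, m_i+1} ∩ [−1, 1] = {-1, 0, 1} → 3 states.
Total: 3.

3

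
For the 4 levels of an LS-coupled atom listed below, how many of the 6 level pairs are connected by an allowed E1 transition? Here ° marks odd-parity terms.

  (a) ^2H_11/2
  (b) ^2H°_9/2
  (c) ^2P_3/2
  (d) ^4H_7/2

(a)–(b): allowed.
(a)–(c): forbidden (parity, ΔL, ΔJ).
(a)–(d): forbidden (parity, ΔS, ΔJ).
(b)–(c): forbidden (ΔL, ΔJ).
(b)–(d): forbidden (ΔS).
(c)–(d): forbidden (parity, ΔS, ΔL, ΔJ).
Allowed pairs: 1 of 6.

1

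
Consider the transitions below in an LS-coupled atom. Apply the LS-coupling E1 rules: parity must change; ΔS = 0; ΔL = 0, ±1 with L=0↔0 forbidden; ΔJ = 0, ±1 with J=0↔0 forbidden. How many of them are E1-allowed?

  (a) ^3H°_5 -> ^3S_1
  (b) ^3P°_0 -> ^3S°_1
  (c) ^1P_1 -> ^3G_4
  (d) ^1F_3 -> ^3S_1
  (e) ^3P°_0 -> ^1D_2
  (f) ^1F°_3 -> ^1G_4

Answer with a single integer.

(a) forbidden (ΔL, ΔJ fail)
(b) forbidden (parity fails)
(c) forbidden (parity, ΔS, ΔL, ΔJ fail)
(d) forbidden (parity, ΔS, ΔL, ΔJ fail)
(e) forbidden (ΔS, ΔJ fail)
(f) allowed
Total allowed: 1 of 6.

1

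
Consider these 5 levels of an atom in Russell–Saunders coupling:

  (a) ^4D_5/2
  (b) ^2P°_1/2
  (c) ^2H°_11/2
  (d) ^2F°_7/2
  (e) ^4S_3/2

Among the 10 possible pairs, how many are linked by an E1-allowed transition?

(a)–(b): forbidden (ΔS, ΔJ).
(a)–(c): forbidden (ΔS, ΔL, ΔJ).
(a)–(d): forbidden (ΔS).
(a)–(e): forbidden (parity, ΔL).
(b)–(c): forbidden (parity, ΔL, ΔJ).
(b)–(d): forbidden (parity, ΔL, ΔJ).
(b)–(e): forbidden (ΔS).
(c)–(d): forbidden (parity, ΔL, ΔJ).
(c)–(e): forbidden (ΔS, ΔL, ΔJ).
(d)–(e): forbidden (ΔS, ΔL, ΔJ).
Allowed pairs: 0 of 10.

0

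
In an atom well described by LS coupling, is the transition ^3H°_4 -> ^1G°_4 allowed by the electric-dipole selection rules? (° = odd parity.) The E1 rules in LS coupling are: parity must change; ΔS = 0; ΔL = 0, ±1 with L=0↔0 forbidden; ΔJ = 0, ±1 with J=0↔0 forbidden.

forbidden

Parity must change: odd → odd — ✗.
ΔS = 0: S: 1 → 0 — ✗.
ΔL = 0, ±1 (not L=0↔0): L: 5 → 4, ΔL = -1 — ✓.
ΔJ = 0, ±1 (not J=0↔0): J: 4 → 4, ΔJ = +0 — ✓.
Rule(s) violated: parity, ΔS.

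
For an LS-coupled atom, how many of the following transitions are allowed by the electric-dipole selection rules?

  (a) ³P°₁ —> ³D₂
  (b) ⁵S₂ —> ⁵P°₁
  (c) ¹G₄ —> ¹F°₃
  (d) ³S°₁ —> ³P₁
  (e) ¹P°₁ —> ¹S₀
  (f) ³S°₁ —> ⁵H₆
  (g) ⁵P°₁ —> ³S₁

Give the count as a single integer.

(a) allowed
(b) allowed
(c) allowed
(d) allowed
(e) allowed
(f) forbidden (ΔS, ΔL, ΔJ fail)
(g) forbidden (ΔS fails)
Total allowed: 5 of 7.

5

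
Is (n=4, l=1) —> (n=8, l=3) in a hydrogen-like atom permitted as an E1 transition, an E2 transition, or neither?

Δl = 3 − 1 = +2; l_i + l_f = 4.
E1 (Δl = ±1): not satisfied.
E2 (Δl = 0,±2, l_i+l_f ≥ 2): satisfied.

E2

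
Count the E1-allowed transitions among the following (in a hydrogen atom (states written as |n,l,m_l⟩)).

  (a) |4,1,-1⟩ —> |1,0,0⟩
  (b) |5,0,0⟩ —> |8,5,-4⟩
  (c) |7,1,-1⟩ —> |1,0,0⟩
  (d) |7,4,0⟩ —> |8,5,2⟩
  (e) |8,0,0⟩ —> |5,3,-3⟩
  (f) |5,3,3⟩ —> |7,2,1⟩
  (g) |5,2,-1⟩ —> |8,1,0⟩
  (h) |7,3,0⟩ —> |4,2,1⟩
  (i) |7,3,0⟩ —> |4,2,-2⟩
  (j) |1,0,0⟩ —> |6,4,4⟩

(a) allowed
(b) forbidden — Δl = +5 (E1 requires Δl = ±1); Δm_l = -4 (E1 requires Δm_l = 0, ±1)
(c) allowed
(d) forbidden — Δm_l = +2 (E1 requires Δm_l = 0, ±1)
(e) forbidden — Δl = +3 (E1 requires Δl = ±1); Δm_l = -3 (E1 requires Δm_l = 0, ±1)
(f) forbidden — Δm_l = -2 (E1 requires Δm_l = 0, ±1)
(g) allowed
(h) allowed
(i) forbidden — Δm_l = -2 (E1 requires Δm_l = 0, ±1)
(j) forbidden — Δl = +4 (E1 requires Δl = ±1); Δm_l = +4 (E1 requires Δm_l = 0, ±1)
Total allowed: 4 of 10.

4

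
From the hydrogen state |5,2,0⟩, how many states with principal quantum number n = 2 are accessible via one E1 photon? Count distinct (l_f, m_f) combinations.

3

E1 requires Δl = ±1, so l_f ∈ {1, 3}; with 0 ≤ l_f ≤ n_f−1 = 1, the allowed l_f values are {1}.
For l_f = 1: m_f ∈ {m_i−1, m_i, m_i+1} ∩ [−1, 1] = {-1, 0, 1} → 3 states.
Total: 3.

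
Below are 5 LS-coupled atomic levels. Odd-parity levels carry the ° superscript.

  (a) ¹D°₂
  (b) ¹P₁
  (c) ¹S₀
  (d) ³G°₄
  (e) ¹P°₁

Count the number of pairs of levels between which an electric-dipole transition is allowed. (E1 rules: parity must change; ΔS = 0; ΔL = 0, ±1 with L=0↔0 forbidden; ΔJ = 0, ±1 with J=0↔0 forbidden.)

3

(a)–(b): allowed.
(a)–(c): forbidden (ΔL, ΔJ).
(a)–(d): forbidden (parity, ΔS, ΔL, ΔJ).
(a)–(e): forbidden (parity).
(b)–(c): forbidden (parity).
(b)–(d): forbidden (ΔS, ΔL, ΔJ).
(b)–(e): allowed.
(c)–(d): forbidden (ΔS, ΔL, ΔJ).
(c)–(e): allowed.
(d)–(e): forbidden (parity, ΔS, ΔL, ΔJ).
Allowed pairs: 3 of 10.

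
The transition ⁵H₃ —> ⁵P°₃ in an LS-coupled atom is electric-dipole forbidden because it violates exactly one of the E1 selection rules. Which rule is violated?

the ΔL = 0, ±1 rule

Parity must change: even → odd — ok.
ΔS = 0: S: 2 → 2 — ok.
ΔL = 0, ±1 (not L=0↔0): L: 5 → 1, ΔL = -4 — fails.
ΔJ = 0, ±1 (not J=0↔0): J: 3 → 3, ΔJ = +0 — ok.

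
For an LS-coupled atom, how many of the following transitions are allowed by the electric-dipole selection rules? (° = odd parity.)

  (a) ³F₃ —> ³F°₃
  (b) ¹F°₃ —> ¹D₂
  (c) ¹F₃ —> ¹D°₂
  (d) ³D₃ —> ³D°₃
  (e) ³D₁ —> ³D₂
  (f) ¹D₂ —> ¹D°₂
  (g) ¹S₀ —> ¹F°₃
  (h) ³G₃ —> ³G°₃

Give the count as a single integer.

(a) allowed
(b) allowed
(c) allowed
(d) allowed
(e) forbidden (parity fails)
(f) allowed
(g) forbidden (ΔL, ΔJ fail)
(h) allowed
Total allowed: 6 of 8.

6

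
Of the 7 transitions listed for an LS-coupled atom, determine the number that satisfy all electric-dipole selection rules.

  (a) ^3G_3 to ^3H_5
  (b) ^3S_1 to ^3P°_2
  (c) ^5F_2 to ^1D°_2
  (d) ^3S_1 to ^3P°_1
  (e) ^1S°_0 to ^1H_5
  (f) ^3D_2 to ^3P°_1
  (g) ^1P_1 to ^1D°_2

4

(a) forbidden (parity, ΔJ fail)
(b) allowed
(c) forbidden (ΔS fails)
(d) allowed
(e) forbidden (ΔL, ΔJ fail)
(f) allowed
(g) allowed
Total allowed: 4 of 7.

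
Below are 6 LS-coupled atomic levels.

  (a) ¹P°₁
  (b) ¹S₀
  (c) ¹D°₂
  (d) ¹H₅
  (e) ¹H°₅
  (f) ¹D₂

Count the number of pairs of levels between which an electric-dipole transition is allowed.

4

(a)–(b): allowed.
(a)–(c): forbidden (parity).
(a)–(d): forbidden (ΔL, ΔJ).
(a)–(e): forbidden (parity, ΔL, ΔJ).
(a)–(f): allowed.
(b)–(c): forbidden (ΔL, ΔJ).
(b)–(d): forbidden (parity, ΔL, ΔJ).
(b)–(e): forbidden (ΔL, ΔJ).
(b)–(f): forbidden (parity, ΔL, ΔJ).
(c)–(d): forbidden (ΔL, ΔJ).
(c)–(e): forbidden (parity, ΔL, ΔJ).
(c)–(f): allowed.
(d)–(e): allowed.
(d)–(f): forbidden (parity, ΔL, ΔJ).
(e)–(f): forbidden (ΔL, ΔJ).
Allowed pairs: 4 of 15.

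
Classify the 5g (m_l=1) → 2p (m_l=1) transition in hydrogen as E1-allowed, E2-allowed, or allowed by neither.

neither

Δl = 1 − 4 = -3; l_i + l_f = 5.
Δm_l = +0.
E1 (Δl = ±1, |Δm_l| ≤ 1): not satisfied.
E2 (Δl = 0,±2, l_i+l_f ≥ 2, |Δm_l| ≤ 2): not satisfied.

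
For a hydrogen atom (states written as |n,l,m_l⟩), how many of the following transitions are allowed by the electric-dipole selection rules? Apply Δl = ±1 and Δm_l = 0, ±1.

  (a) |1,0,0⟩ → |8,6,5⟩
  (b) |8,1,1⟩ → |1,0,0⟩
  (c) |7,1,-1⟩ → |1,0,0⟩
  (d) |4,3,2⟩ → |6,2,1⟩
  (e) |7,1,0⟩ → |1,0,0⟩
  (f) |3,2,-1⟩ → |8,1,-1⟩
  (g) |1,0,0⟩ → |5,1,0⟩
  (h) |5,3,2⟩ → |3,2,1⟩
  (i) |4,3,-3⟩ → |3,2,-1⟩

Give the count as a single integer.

7

(a) forbidden — Δl = +6 (E1 requires Δl = ±1); Δm_l = +5 (E1 requires Δm_l = 0, ±1)
(b) allowed
(c) allowed
(d) allowed
(e) allowed
(f) allowed
(g) allowed
(h) allowed
(i) forbidden — Δm_l = +2 (E1 requires Δm_l = 0, ±1)
Total allowed: 7 of 9.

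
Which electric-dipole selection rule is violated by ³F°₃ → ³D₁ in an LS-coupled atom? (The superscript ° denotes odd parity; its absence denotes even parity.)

the ΔJ = 0, ±1 rule

Parity must change: odd → even — ✓.
ΔS = 0: S: 1 → 1 — ✓.
ΔL = 0, ±1 (not L=0↔0): L: 3 → 2, ΔL = -1 — ✓.
ΔJ = 0, ±1 (not J=0↔0): J: 3 → 1, ΔJ = -2 — ✗.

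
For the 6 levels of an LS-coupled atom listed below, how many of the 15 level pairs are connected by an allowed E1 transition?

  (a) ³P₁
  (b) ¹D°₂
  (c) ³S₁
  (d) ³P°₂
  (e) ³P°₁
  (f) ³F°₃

4

(a)–(b): forbidden (ΔS).
(a)–(c): forbidden (parity).
(a)–(d): allowed.
(a)–(e): allowed.
(a)–(f): forbidden (ΔL, ΔJ).
(b)–(c): forbidden (ΔS, ΔL).
(b)–(d): forbidden (parity, ΔS).
(b)–(e): forbidden (parity, ΔS).
(b)–(f): forbidden (parity, ΔS).
(c)–(d): allowed.
(c)–(e): allowed.
(c)–(f): forbidden (ΔL, ΔJ).
(d)–(e): forbidden (parity).
(d)–(f): forbidden (parity, ΔL).
(e)–(f): forbidden (parity, ΔL, ΔJ).
Allowed pairs: 4 of 15.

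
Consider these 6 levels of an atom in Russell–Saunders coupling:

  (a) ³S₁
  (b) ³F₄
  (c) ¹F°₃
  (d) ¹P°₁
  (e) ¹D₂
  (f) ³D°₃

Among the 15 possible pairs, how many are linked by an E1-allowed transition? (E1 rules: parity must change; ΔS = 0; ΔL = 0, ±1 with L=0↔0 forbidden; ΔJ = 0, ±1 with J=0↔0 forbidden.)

3

(a)–(b): forbidden (parity, ΔL, ΔJ).
(a)–(c): forbidden (ΔS, ΔL, ΔJ).
(a)–(d): forbidden (ΔS).
(a)–(e): forbidden (parity, ΔS, ΔL).
(a)–(f): forbidden (ΔL, ΔJ).
(b)–(c): forbidden (ΔS).
(b)–(d): forbidden (ΔS, ΔL, ΔJ).
(b)–(e): forbidden (parity, ΔS, ΔJ).
(b)–(f): allowed.
(c)–(d): forbidden (parity, ΔL, ΔJ).
(c)–(e): allowed.
(c)–(f): forbidden (parity, ΔS).
(d)–(e): allowed.
(d)–(f): forbidden (parity, ΔS, ΔJ).
(e)–(f): forbidden (ΔS).
Allowed pairs: 3 of 15.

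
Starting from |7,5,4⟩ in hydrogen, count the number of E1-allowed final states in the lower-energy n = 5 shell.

2

E1 requires Δl = ±1, so l_f ∈ {4, 6}; with 0 ≤ l_f ≤ n_f−1 = 4, the allowed l_f values are {4}.
For l_f = 4: m_f ∈ {m_i−1, m_i, m_i+1} ∩ [−4, 4] = {3, 4} → 2 states.
Total: 2.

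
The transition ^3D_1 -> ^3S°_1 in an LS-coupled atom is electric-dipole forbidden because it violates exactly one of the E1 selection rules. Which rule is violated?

the ΔL = 0, ±1 rule

Initial level: S=1, L=2, J=1, parity even. Final level: S=1, L=0, J=1, parity odd.
Parity must change: even → odd — ok.
ΔS = 0: S: 1 → 1 — ok.
ΔL = 0, ±1 (not L=0↔0): L: 2 → 0, ΔL = -2 — fails.
ΔJ = 0, ±1 (not J=0↔0): J: 1 → 1, ΔJ = +0 — ok.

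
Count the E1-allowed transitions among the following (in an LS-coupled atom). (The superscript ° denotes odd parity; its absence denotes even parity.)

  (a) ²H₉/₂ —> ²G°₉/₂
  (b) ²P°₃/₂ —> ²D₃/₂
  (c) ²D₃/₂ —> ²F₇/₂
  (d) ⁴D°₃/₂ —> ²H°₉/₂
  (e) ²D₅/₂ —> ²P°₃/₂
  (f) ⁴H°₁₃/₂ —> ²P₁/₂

(a) allowed
(b) allowed
(c) forbidden (parity, ΔJ fail)
(d) forbidden (parity, ΔS, ΔL, ΔJ fail)
(e) allowed
(f) forbidden (ΔS, ΔL, ΔJ fail)
Total allowed: 3 of 6.

3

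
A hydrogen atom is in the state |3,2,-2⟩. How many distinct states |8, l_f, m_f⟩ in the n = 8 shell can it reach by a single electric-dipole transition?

4

E1 requires Δl = ±1, so l_f ∈ {1, 3}; with 0 ≤ l_f ≤ n_f−1 = 7, the allowed l_f values are {1, 3}.
For l_f = 1: m_f ∈ {m_i−1, m_i, m_i+1} ∩ [−1, 1] = {-1} → 1 state.
For l_f = 3: m_f ∈ {m_i−1, m_i, m_i+1} ∩ [−3, 3] = {-3, -2, -1} → 3 states.
Total: 4.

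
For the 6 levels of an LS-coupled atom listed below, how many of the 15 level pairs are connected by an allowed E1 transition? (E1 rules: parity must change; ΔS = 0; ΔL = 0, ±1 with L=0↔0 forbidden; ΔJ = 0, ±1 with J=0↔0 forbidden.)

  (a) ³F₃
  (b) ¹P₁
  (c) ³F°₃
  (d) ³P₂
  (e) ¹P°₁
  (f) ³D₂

(a)–(b): forbidden (parity, ΔS, ΔL, ΔJ).
(a)–(c): allowed.
(a)–(d): forbidden (parity, ΔL).
(a)–(e): forbidden (ΔS, ΔL, ΔJ).
(a)–(f): forbidden (parity).
(b)–(c): forbidden (ΔS, ΔL, ΔJ).
(b)–(d): forbidden (parity, ΔS).
(b)–(e): allowed.
(b)–(f): forbidden (parity, ΔS).
(c)–(d): forbidden (ΔL).
(c)–(e): forbidden (parity, ΔS, ΔL, ΔJ).
(c)–(f): allowed.
(d)–(e): forbidden (ΔS).
(d)–(f): forbidden (parity).
(e)–(f): forbidden (ΔS).
Allowed pairs: 3 of 15.

3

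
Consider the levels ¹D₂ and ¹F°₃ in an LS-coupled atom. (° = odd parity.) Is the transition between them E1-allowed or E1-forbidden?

Parity must change: even → odd — satisfied.
ΔS = 0: S: 0 → 0 — satisfied.
ΔL = 0, ±1 (not L=0↔0): L: 2 → 3, ΔL = +1 — satisfied.
ΔJ = 0, ±1 (not J=0↔0): J: 2 → 3, ΔJ = +1 — satisfied.
All four E1 rules are satisfied.

allowed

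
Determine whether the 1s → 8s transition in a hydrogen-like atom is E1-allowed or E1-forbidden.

l: 0 → 0 (Δl = +0). Δl = ±1 violated.
The transition is electric-dipole forbidden.

forbidden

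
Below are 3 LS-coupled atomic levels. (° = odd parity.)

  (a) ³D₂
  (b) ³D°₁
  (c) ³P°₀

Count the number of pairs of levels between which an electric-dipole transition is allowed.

(a)–(b): allowed.
(a)–(c): forbidden (ΔJ).
(b)–(c): forbidden (parity).
Allowed pairs: 1 of 3.

1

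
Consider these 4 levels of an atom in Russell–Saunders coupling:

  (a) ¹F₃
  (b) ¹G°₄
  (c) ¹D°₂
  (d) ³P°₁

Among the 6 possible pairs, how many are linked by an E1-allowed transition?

(a)–(b): allowed.
(a)–(c): allowed.
(a)–(d): forbidden (ΔS, ΔL, ΔJ).
(b)–(c): forbidden (parity, ΔL, ΔJ).
(b)–(d): forbidden (parity, ΔS, ΔL, ΔJ).
(c)–(d): forbidden (parity, ΔS).
Allowed pairs: 2 of 6.

2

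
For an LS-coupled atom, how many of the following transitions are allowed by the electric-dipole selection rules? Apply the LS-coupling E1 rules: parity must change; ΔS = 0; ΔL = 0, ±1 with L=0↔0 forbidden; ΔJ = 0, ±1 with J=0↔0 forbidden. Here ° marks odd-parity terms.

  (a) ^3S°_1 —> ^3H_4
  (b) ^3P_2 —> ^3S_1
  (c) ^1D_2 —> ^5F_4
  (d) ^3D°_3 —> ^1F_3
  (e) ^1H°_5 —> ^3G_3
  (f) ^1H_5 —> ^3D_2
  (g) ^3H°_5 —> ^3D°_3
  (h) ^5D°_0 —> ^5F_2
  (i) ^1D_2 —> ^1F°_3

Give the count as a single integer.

(a) forbidden (ΔL, ΔJ fail)
(b) forbidden (parity fails)
(c) forbidden (parity, ΔS, ΔJ fail)
(d) forbidden (ΔS fails)
(e) forbidden (ΔS, ΔJ fail)
(f) forbidden (parity, ΔS, ΔL, ΔJ fail)
(g) forbidden (parity, ΔL, ΔJ fail)
(h) forbidden (ΔJ fails)
(i) allowed
Total allowed: 1 of 9.

1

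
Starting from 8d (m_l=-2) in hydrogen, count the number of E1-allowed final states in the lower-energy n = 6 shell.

4

E1 requires Δl = ±1, so l_f ∈ {1, 3}; with 0 ≤ l_f ≤ n_f−1 = 5, the allowed l_f values are {1, 3}.
For l_f = 1: m_f ∈ {m_i−1, m_i, m_i+1} ∩ [−1, 1] = {-1} → 1 state.
For l_f = 3: m_f ∈ {m_i−1, m_i, m_i+1} ∩ [−3, 3] = {-3, -2, -1} → 3 states.
Total: 4.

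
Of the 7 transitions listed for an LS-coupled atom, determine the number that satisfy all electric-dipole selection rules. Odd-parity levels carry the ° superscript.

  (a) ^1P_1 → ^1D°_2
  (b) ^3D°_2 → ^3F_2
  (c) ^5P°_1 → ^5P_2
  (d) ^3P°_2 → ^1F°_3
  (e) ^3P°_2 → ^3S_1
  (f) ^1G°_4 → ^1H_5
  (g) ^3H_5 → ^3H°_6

(a) allowed
(b) allowed
(c) allowed
(d) forbidden (parity, ΔS, ΔL fail)
(e) allowed
(f) allowed
(g) allowed
Total allowed: 6 of 7.

6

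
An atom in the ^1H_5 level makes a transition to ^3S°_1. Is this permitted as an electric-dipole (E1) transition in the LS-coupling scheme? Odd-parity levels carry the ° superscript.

Initial level: S=0, L=5, J=5, parity even. Final level: S=1, L=0, J=1, parity odd.
Parity must change: even → odd — ✓.
ΔS = 0: S: 0 → 1 — ✗.
ΔL = 0, ±1 (not L=0↔0): L: 5 → 0, ΔL = -5 — ✗.
ΔJ = 0, ±1 (not J=0↔0): J: 5 → 1, ΔJ = -4 — ✗.
Rule(s) violated: ΔS, ΔL, ΔJ.

forbidden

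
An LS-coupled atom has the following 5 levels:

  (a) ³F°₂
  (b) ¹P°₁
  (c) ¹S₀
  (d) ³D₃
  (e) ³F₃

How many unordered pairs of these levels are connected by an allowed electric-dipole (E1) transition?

(a)–(b): forbidden (parity, ΔS, ΔL).
(a)–(c): forbidden (ΔS, ΔL, ΔJ).
(a)–(d): allowed.
(a)–(e): allowed.
(b)–(c): allowed.
(b)–(d): forbidden (ΔS, ΔJ).
(b)–(e): forbidden (ΔS, ΔL, ΔJ).
(c)–(d): forbidden (parity, ΔS, ΔL, ΔJ).
(c)–(e): forbidden (parity, ΔS, ΔL, ΔJ).
(d)–(e): forbidden (parity).
Allowed pairs: 3 of 10.

3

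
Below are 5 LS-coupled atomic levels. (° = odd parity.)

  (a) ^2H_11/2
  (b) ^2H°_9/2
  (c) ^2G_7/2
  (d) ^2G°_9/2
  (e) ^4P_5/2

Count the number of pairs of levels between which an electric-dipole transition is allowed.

(a)–(b): allowed.
(a)–(c): forbidden (parity, ΔJ).
(a)–(d): allowed.
(a)–(e): forbidden (parity, ΔS, ΔL, ΔJ).
(b)–(c): allowed.
(b)–(d): forbidden (parity).
(b)–(e): forbidden (ΔS, ΔL, ΔJ).
(c)–(d): allowed.
(c)–(e): forbidden (parity, ΔS, ΔL).
(d)–(e): forbidden (ΔS, ΔL, ΔJ).
Allowed pairs: 4 of 10.

4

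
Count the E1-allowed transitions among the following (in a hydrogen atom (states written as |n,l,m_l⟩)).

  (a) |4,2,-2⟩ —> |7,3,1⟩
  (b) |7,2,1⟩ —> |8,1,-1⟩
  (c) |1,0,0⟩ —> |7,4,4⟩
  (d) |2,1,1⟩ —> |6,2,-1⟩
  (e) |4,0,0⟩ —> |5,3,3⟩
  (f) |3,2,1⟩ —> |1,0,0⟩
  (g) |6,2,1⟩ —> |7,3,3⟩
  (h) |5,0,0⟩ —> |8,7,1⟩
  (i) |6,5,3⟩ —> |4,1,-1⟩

0

(a) forbidden — Δm_l = +3 (E1 requires Δm_l = 0, ±1)
(b) forbidden — Δm_l = -2 (E1 requires Δm_l = 0, ±1)
(c) forbidden — Δl = +4 (E1 requires Δl = ±1); Δm_l = +4 (E1 requires Δm_l = 0, ±1)
(d) forbidden — Δm_l = -2 (E1 requires Δm_l = 0, ±1)
(e) forbidden — Δl = +3 (E1 requires Δl = ±1); Δm_l = +3 (E1 requires Δm_l = 0, ±1)
(f) forbidden — Δl = -2 (E1 requires Δl = ±1)
(g) forbidden — Δm_l = +2 (E1 requires Δm_l = 0, ±1)
(h) forbidden — Δl = +7 (E1 requires Δl = ±1)
(i) forbidden — Δl = -4 (E1 requires Δl = ±1); Δm_l = -4 (E1 requires Δm_l = 0, ±1)
Total allowed: 0 of 9.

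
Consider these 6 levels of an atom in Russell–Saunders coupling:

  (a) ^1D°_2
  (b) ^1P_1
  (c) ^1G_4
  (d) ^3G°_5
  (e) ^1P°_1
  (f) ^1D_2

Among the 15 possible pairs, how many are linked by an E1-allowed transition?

4

(a)–(b): allowed.
(a)–(c): forbidden (ΔL, ΔJ).
(a)–(d): forbidden (parity, ΔS, ΔL, ΔJ).
(a)–(e): forbidden (parity).
(a)–(f): allowed.
(b)–(c): forbidden (parity, ΔL, ΔJ).
(b)–(d): forbidden (ΔS, ΔL, ΔJ).
(b)–(e): allowed.
(b)–(f): forbidden (parity).
(c)–(d): forbidden (ΔS).
(c)–(e): forbidden (ΔL, ΔJ).
(c)–(f): forbidden (parity, ΔL, ΔJ).
(d)–(e): forbidden (parity, ΔS, ΔL, ΔJ).
(d)–(f): forbidden (ΔS, ΔL, ΔJ).
(e)–(f): allowed.
Allowed pairs: 4 of 15.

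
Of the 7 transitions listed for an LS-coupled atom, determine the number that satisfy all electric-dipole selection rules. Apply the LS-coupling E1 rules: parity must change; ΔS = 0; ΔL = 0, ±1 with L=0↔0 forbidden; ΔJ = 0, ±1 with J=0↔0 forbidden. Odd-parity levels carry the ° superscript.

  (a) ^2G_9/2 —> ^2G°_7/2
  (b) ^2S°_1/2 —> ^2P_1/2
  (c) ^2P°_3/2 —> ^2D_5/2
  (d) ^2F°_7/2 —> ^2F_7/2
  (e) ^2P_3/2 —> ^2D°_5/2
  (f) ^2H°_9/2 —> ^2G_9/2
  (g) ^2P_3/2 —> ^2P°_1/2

7

(a) allowed
(b) allowed
(c) allowed
(d) allowed
(e) allowed
(f) allowed
(g) allowed
Total allowed: 7 of 7.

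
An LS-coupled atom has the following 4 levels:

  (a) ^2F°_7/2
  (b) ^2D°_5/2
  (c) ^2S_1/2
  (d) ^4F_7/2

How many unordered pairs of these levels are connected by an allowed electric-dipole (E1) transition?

(a)–(b): forbidden (parity).
(a)–(c): forbidden (ΔL, ΔJ).
(a)–(d): forbidden (ΔS).
(b)–(c): forbidden (ΔL, ΔJ).
(b)–(d): forbidden (ΔS).
(c)–(d): forbidden (parity, ΔS, ΔL, ΔJ).
Allowed pairs: 0 of 6.

0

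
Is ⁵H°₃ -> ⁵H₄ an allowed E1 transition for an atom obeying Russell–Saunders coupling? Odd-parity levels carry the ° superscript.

Reading off the term symbols: S 2→2, L 5→5, J 3→4, parity odd→even.
ΔJ = 0, ±1 (not J=0↔0): J: 3 → 4, ΔJ = +1 — satisfied.
Parity must change: odd → even — satisfied.
ΔL = 0, ±1 (not L=0↔0): L: 5 → 5, ΔL = +0 — satisfied.
ΔS = 0: S: 2 → 2 — satisfied.
All four E1 rules are satisfied.

allowed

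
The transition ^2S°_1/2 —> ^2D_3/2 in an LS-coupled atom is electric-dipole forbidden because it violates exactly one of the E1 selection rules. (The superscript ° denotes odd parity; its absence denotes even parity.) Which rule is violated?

the ΔL = 0, ±1 rule

Initial level: S=1/2, L=0, J=1/2, parity odd. Final level: S=1/2, L=2, J=3/2, parity even.
Parity must change: odd → even — ok.
ΔS = 0: S: 1/2 → 1/2 — ok.
ΔL = 0, ±1 (not L=0↔0): L: 0 → 2, ΔL = +2 — fails.
ΔJ = 0, ±1 (not J=0↔0): J: 1/2 → 3/2, ΔJ = +1 — ok.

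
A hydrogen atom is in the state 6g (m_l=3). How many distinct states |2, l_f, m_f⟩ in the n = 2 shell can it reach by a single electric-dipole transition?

0

E1 requires l_f ∈ {3, 5}, but neither lies in [0, 1], so no final state is reachable.
Total: 0.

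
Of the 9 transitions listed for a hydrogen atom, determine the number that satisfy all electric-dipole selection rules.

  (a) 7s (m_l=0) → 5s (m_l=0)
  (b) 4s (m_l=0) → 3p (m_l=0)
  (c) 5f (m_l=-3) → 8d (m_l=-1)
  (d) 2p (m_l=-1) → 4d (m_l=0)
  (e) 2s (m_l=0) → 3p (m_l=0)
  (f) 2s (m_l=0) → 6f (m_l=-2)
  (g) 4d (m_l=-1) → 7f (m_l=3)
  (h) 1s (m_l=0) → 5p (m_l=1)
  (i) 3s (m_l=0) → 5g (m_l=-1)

4

(a) forbidden — Δl = +0 (E1 requires Δl = ±1)
(b) allowed
(c) forbidden — Δm_l = +2 (E1 requires Δm_l = 0, ±1)
(d) allowed
(e) allowed
(f) forbidden — Δl = +3 (E1 requires Δl = ±1); Δm_l = -2 (E1 requires Δm_l = 0, ±1)
(g) forbidden — Δm_l = +4 (E1 requires Δm_l = 0, ±1)
(h) allowed
(i) forbidden — Δl = +4 (E1 requires Δl = ±1)
Total allowed: 4 of 9.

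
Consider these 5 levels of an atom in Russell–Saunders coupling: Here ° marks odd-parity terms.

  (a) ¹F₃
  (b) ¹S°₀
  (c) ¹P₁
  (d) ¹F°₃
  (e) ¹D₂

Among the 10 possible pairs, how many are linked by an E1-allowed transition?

3

(a)–(b): forbidden (ΔL, ΔJ).
(a)–(c): forbidden (parity, ΔL, ΔJ).
(a)–(d): allowed.
(a)–(e): forbidden (parity).
(b)–(c): allowed.
(b)–(d): forbidden (parity, ΔL, ΔJ).
(b)–(e): forbidden (ΔL, ΔJ).
(c)–(d): forbidden (ΔL, ΔJ).
(c)–(e): forbidden (parity).
(d)–(e): allowed.
Allowed pairs: 3 of 10.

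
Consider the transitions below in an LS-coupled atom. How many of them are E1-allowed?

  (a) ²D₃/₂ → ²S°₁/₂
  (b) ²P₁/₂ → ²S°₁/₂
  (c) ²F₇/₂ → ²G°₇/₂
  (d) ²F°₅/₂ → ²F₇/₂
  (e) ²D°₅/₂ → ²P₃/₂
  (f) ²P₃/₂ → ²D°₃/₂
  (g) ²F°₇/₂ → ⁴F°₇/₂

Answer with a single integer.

(a) forbidden (ΔL fails)
(b) allowed
(c) allowed
(d) allowed
(e) allowed
(f) allowed
(g) forbidden (parity, ΔS fail)
Total allowed: 5 of 7.

5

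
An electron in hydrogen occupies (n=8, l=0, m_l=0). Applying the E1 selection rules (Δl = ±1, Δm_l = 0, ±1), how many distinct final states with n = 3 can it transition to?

3

E1 requires Δl = ±1, so l_f ∈ {-1, 1}; with 0 ≤ l_f ≤ n_f−1 = 2, the allowed l_f values are {1}.
For l_f = 1: m_f ∈ {m_i−1, m_i, m_i+1} ∩ [−1, 1] = {-1, 0, 1} → 3 states.
Total: 3.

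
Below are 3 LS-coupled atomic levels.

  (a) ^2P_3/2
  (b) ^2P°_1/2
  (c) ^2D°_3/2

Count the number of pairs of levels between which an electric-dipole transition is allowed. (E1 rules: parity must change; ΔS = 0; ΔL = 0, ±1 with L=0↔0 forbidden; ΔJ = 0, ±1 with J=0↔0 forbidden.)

2

(a)–(b): allowed.
(a)–(c): allowed.
(b)–(c): forbidden (parity).
Allowed pairs: 2 of 3.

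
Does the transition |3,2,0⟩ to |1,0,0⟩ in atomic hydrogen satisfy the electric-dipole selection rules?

forbidden

l: 2 → 0 (Δl = -2). Δl = ±1 violated.
Δm_l = 0 − (0) = +0. E1 requires Δm_l = 0, ±1: satisfied.
The transition is electric-dipole forbidden.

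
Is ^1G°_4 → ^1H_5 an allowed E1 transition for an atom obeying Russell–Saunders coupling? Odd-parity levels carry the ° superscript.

allowed

Reading off the term symbols: S 0→0, L 4→5, J 4→5, parity odd→even.
ΔJ = 0, ±1 (not J=0↔0): J: 4 → 5, ΔJ = +1 — satisfied.
ΔS = 0: S: 0 → 0 — satisfied.
Parity must change: odd → even — satisfied.
ΔL = 0, ±1 (not L=0↔0): L: 4 → 5, ΔL = +1 — satisfied.
All four E1 rules are satisfied.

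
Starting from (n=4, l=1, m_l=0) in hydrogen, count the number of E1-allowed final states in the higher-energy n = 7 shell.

4

E1 requires Δl = ±1, so l_f ∈ {0, 2}; with 0 ≤ l_f ≤ n_f−1 = 6, the allowed l_f values are {0, 2}.
For l_f = 0: m_f ∈ {m_i−1, m_i, m_i+1} ∩ [−0, 0] = {0} → 1 state.
For l_f = 2: m_f ∈ {m_i−1, m_i, m_i+1} ∩ [−2, 2] = {-1, 0, 1} → 3 states.
Total: 4.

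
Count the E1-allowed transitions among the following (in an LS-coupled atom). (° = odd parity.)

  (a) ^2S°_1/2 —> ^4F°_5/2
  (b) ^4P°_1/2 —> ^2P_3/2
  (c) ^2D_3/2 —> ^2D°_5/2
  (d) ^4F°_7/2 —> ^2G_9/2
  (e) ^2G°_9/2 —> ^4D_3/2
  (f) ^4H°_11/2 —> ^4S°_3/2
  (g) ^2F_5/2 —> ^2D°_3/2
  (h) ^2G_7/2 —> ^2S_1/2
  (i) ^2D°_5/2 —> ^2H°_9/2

(a) forbidden (parity, ΔS, ΔL, ΔJ fail)
(b) forbidden (ΔS fails)
(c) allowed
(d) forbidden (ΔS fails)
(e) forbidden (ΔS, ΔL, ΔJ fail)
(f) forbidden (parity, ΔL, ΔJ fail)
(g) allowed
(h) forbidden (parity, ΔL, ΔJ fail)
(i) forbidden (parity, ΔL, ΔJ fail)
Total allowed: 2 of 9.

2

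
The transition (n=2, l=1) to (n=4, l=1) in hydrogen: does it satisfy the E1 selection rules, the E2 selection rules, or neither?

E2

Δl = 1 − 1 = +0; l_i + l_f = 2.
E1 (Δl = ±1): not satisfied.
E2 (Δl = 0,±2, l_i+l_f ≥ 2): satisfied.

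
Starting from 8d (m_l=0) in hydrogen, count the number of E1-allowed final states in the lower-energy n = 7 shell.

6

E1 requires Δl = ±1, so l_f ∈ {1, 3}; with 0 ≤ l_f ≤ n_f−1 = 6, the allowed l_f values are {1, 3}.
For l_f = 1: m_f ∈ {m_i−1, m_i, m_i+1} ∩ [−1, 1] = {-1, 0, 1} → 3 states.
For l_f = 3: m_f ∈ {m_i−1, m_i, m_i+1} ∩ [−3, 3] = {-1, 0, 1} → 3 states.
Total: 6.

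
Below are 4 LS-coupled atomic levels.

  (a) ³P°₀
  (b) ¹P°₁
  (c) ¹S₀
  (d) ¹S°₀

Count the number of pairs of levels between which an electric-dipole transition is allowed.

1

(a)–(b): forbidden (parity, ΔS).
(a)–(c): forbidden (ΔS, ΔJ).
(a)–(d): forbidden (parity, ΔS, ΔJ).
(b)–(c): allowed.
(b)–(d): forbidden (parity).
(c)–(d): forbidden (ΔL, ΔJ).
Allowed pairs: 1 of 6.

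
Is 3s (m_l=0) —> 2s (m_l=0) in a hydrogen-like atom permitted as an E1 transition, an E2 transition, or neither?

neither

Δl = 0 − 0 = +0; l_i + l_f = 0.
Δm_l = +0.
E1 (Δl = ±1, |Δm_l| ≤ 1): not satisfied.
E2 (Δl = 0,±2, l_i+l_f ≥ 2, |Δm_l| ≤ 2): not satisfied.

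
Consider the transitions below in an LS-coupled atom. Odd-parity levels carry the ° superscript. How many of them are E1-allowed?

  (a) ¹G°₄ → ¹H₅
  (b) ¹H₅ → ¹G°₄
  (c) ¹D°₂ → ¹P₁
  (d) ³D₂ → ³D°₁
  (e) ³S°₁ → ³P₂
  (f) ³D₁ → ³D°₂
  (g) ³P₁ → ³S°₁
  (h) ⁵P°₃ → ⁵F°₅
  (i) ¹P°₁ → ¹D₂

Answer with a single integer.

(a) allowed
(b) allowed
(c) allowed
(d) allowed
(e) allowed
(f) allowed
(g) allowed
(h) forbidden (parity, ΔL, ΔJ fail)
(i) allowed
Total allowed: 8 of 9.

8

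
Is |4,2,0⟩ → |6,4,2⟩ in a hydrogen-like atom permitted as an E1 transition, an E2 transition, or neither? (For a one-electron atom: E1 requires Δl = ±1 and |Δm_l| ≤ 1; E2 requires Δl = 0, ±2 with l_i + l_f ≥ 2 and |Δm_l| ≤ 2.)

Δl = 4 − 2 = +2; l_i + l_f = 6.
Δm_l = +2.
E1 (Δl = ±1, |Δm_l| ≤ 1): not satisfied.
E2 (Δl = 0,±2, l_i+l_f ≥ 2, |Δm_l| ≤ 2): satisfied.

E2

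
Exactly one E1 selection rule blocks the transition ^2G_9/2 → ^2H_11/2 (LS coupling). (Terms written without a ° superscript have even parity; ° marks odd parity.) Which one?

parity

Initial level: S=1/2, L=4, J=9/2, parity even. Final level: S=1/2, L=5, J=11/2, parity even.
Parity must change: even → even — ✗.
ΔS = 0: S: 1/2 → 1/2 — ✓.
ΔL = 0, ±1 (not L=0↔0): L: 4 → 5, ΔL = +1 — ✓.
ΔJ = 0, ±1 (not J=0↔0): J: 9/2 → 11/2, ΔJ = +1 — ✓.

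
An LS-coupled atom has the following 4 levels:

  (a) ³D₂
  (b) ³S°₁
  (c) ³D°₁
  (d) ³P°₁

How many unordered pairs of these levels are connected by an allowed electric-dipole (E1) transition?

2

(a)–(b): forbidden (ΔL).
(a)–(c): allowed.
(a)–(d): allowed.
(b)–(c): forbidden (parity, ΔL).
(b)–(d): forbidden (parity).
(c)–(d): forbidden (parity).
Allowed pairs: 2 of 6.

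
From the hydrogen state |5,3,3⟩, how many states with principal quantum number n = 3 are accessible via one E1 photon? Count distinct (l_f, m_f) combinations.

1

E1 requires Δl = ±1, so l_f ∈ {2, 4}; with 0 ≤ l_f ≤ n_f−1 = 2, the allowed l_f values are {2}.
For l_f = 2: m_f ∈ {m_i−1, m_i, m_i+1} ∩ [−2, 2] = {2} → 1 state.
Total: 1.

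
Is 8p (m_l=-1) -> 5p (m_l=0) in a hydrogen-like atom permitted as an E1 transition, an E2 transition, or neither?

E2

Δl = 1 − 1 = +0; l_i + l_f = 2.
Δm_l = +1.
E1 (Δl = ±1, |Δm_l| ≤ 1): not satisfied.
E2 (Δl = 0,±2, l_i+l_f ≥ 2, |Δm_l| ≤ 2): satisfied.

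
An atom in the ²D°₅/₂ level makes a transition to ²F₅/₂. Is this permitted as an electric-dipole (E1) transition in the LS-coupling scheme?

allowed

Reading off the term symbols: S 1/2→1/2, L 2→3, J 5/2→5/2, parity odd→even.
Parity must change: odd → even — ✓.
ΔS = 0: S: 1/2 → 1/2 — ✓.
ΔL = 0, ±1 (not L=0↔0): L: 2 → 3, ΔL = +1 — ✓.
ΔJ = 0, ±1 (not J=0↔0): J: 5/2 → 5/2, ΔJ = +0 — ✓.
All four E1 rules are satisfied.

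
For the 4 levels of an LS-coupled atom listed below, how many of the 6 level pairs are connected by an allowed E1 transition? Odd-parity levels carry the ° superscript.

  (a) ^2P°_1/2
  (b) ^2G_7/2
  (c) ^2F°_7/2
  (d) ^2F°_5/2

2

(a)–(b): forbidden (ΔL, ΔJ).
(a)–(c): forbidden (parity, ΔL, ΔJ).
(a)–(d): forbidden (parity, ΔL, ΔJ).
(b)–(c): allowed.
(b)–(d): allowed.
(c)–(d): forbidden (parity).
Allowed pairs: 2 of 6.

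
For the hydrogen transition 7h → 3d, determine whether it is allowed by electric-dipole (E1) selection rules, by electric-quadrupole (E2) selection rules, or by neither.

Δl = 2 − 5 = -3; l_i + l_f = 7.
E1 (Δl = ±1): not satisfied.
E2 (Δl = 0,±2, l_i+l_f ≥ 2): not satisfied.

neither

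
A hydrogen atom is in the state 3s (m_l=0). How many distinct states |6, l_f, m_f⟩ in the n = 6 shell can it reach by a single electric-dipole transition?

3

E1 requires Δl = ±1, so l_f ∈ {-1, 1}; with 0 ≤ l_f ≤ n_f−1 = 5, the allowed l_f values are {1}.
For l_f = 1: m_f ∈ {m_i−1, m_i, m_i+1} ∩ [−1, 1] = {-1, 0, 1} → 3 states.
Total: 3.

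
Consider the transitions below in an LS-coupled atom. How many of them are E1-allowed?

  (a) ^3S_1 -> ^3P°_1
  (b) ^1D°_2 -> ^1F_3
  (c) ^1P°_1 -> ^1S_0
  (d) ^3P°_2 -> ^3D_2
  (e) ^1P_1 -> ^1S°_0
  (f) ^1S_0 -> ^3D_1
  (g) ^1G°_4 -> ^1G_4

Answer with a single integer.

6

(a) allowed
(b) allowed
(c) allowed
(d) allowed
(e) allowed
(f) forbidden (parity, ΔS, ΔL fail)
(g) allowed
Total allowed: 6 of 7.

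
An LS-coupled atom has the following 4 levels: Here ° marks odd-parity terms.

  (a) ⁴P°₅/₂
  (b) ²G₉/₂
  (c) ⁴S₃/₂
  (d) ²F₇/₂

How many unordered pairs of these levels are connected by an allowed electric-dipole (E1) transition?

1

(a)–(b): forbidden (ΔS, ΔL, ΔJ).
(a)–(c): allowed.
(a)–(d): forbidden (ΔS, ΔL).
(b)–(c): forbidden (parity, ΔS, ΔL, ΔJ).
(b)–(d): forbidden (parity).
(c)–(d): forbidden (parity, ΔS, ΔL, ΔJ).
Allowed pairs: 1 of 6.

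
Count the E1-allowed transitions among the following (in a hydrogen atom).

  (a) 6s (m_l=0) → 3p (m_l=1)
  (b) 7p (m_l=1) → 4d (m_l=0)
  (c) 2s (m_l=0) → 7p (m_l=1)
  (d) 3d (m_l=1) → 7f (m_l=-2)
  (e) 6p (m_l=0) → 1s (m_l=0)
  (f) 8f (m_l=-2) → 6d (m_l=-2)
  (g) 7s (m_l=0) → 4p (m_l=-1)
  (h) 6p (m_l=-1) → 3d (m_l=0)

(a) allowed
(b) allowed
(c) allowed
(d) forbidden — Δm_l = -3 (E1 requires Δm_l = 0, ±1)
(e) allowed
(f) allowed
(g) allowed
(h) allowed
Total allowed: 7 of 8.

7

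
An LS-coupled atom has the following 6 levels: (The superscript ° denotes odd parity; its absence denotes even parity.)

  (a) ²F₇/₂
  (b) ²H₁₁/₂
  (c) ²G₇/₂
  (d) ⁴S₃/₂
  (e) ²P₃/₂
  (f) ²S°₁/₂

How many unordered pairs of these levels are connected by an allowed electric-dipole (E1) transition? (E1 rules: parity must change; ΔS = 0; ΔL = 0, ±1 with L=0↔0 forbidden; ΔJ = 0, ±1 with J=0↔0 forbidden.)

(a)–(b): forbidden (parity, ΔL, ΔJ).
(a)–(c): forbidden (parity).
(a)–(d): forbidden (parity, ΔS, ΔL, ΔJ).
(a)–(e): forbidden (parity, ΔL, ΔJ).
(a)–(f): forbidden (ΔL, ΔJ).
(b)–(c): forbidden (parity, ΔJ).
(b)–(d): forbidden (parity, ΔS, ΔL, ΔJ).
(b)–(e): forbidden (parity, ΔL, ΔJ).
(b)–(f): forbidden (ΔL, ΔJ).
(c)–(d): forbidden (parity, ΔS, ΔL, ΔJ).
(c)–(e): forbidden (parity, ΔL, ΔJ).
(c)–(f): forbidden (ΔL, ΔJ).
(d)–(e): forbidden (parity, ΔS).
(d)–(f): forbidden (ΔS, ΔL).
(e)–(f): allowed.
Allowed pairs: 1 of 15.

1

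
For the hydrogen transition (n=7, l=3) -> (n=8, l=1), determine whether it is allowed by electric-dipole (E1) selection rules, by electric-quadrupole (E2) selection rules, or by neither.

E2

Δl = 1 − 3 = -2; l_i + l_f = 4.
E1 (Δl = ±1): not satisfied.
E2 (Δl = 0,±2, l_i+l_f ≥ 2): satisfied.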